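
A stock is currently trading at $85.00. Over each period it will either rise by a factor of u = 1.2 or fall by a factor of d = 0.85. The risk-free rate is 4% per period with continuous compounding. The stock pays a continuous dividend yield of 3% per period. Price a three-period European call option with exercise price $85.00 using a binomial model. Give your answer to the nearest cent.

Per-period risk-free factor R = e^0.04 = 1.0408; dividend-adjusted growth = e^(0.04−0.03) = 1.0101.
Risk-neutral probability p = (1.0101 − 0.85)/(1.2 − 0.85) = 0.1601/0.3500 = 0.4573
Terminal stock prices: S_uuu = 146.9, S_uud = 104, S_udd = 73.69, S_ddd = 52.2
Terminal payoffs (S − K): max(61.88, 0) = 61.88, max(19.04, 0) = 19.04, max(-11.31, 0) = 0, max(-32.8, 0) = 0
Node uu (S = 122.4): V_uu = e^(−0.04)·[0.4573·61.8800 + 0.5427·19.0400] = 37.1154
Node ud (S = 86.7): V_ud = e^(−0.04)·[0.4573·19.0400 + 0.5427·0.0000] = 8.3653
Node dd (S = 61.41): V_dd = e^(−0.04)·[0.4573·0.0000 + 0.5427·0.0000] = 0.0000
Node u (S = 102): V_u = e^(−0.04)·[0.4573·37.1154 + 0.5427·8.3653] = 20.6688
Node d (S = 72.25): V_d = e^(−0.04)·[0.4573·8.3653 + 0.5427·0.0000] = 3.6754
Node 0 (S = 85): V_0 = e^(−0.04)·[0.4573·20.6688 + 0.5427·3.6754] = 10.9974

$11.00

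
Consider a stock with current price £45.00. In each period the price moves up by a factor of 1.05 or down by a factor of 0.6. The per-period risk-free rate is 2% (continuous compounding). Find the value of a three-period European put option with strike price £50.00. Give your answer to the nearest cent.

Risk-neutral probability p = (e^0.02 − 0.6)/(1.05 − 0.6) = 0.4202/0.4500 = 0.9338
Terminal stock prices: S_uuu = 52.09, S_uud = 29.77, S_udd = 17.01, S_ddd = 9.72
Terminal payoffs (K − S): max(-2.093, 0) = 0, max(20.23, 0) = 20.23, max(32.99, 0) = 32.99, max(40.28, 0) = 40.28
Node uu (S = 49.61): V_uu = e^(−0.02)·[0.9338·0.0000 + 0.0662·20.2325] = 1.3133
Node ud (S = 28.35): V_ud = e^(−0.02)·[0.9338·20.2325 + 0.0662·32.9900] = 20.6599
Node dd (S = 16.2): V_dd = e^(−0.02)·[0.9338·32.9900 + 0.0662·40.2800] = 32.8099
Node u (S = 47.25): V_u = e^(−0.02)·[0.9338·1.3133 + 0.0662·20.6599] = 2.5430
Node d (S = 27): V_d = e^(−0.02)·[0.9338·20.6599 + 0.0662·32.8099] = 21.0395
Node 0 (S = 45): V_0 = e^(−0.02)·[0.9338·2.5430 + 0.0662·21.0395] = 3.6932

£3.69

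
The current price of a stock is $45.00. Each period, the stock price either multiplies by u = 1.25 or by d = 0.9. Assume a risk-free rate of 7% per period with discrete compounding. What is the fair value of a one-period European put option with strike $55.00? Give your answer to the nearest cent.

$6.97

Risk-neutral probability p = (1 + 0.07 − 0.9)/(1.25 − 0.9) = 0.1700/0.3500 = 0.4857
Terminal stock prices: S_u = 56.25, S_d = 40.5
Terminal payoffs (K − S): max(-1.25, 0) = 0, max(14.5, 0) = 14.5
Node 0 (S = 45): V_0 = 1/1.07·[0.4857·0.0000 + 0.5143·14.5000] = 6.9693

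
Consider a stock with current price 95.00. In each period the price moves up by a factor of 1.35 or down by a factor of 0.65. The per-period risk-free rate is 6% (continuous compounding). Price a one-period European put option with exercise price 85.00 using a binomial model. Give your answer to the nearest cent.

Risk-neutral probability p = (e^0.06 − 0.65)/(1.35 − 0.65) = 0.4118/0.7000 = 0.5883
Terminal stock prices: S_u = 128.2, S_d = 61.75
Terminal payoffs (K − S): max(-43.25, 0) = 0, max(23.25, 0) = 23.25
Node 0 (S = 95): V_0 = e^(−0.06)·[0.5883·0.0000 + 0.4117·23.2500] = 9.0138

9.01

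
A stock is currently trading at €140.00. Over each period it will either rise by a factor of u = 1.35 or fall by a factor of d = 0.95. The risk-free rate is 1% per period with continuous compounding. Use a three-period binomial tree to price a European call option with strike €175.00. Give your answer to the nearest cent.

€4.31

Risk-neutral probability p = (e^0.01 − 0.95)/(1.35 − 0.95) = 0.0601/0.4000 = 0.1501
Terminal stock prices: S_uuu = 344.5, S_uud = 242.4, S_udd = 170.6, S_ddd = 120
Terminal payoffs (S − K): max(169.5, 0) = 169.5, max(67.39, 0) = 67.39, max(-4.428, 0) = 0, max(-54.97, 0) = 0
Node uu (S = 255.2): V_uu = e^(−0.01)·[0.1501·169.4525 + 0.8499·67.3925] = 81.8913
Node ud (S = 179.5): V_ud = e^(−0.01)·[0.1501·67.3925 + 0.8499·0.0000] = 10.0167
Node dd (S = 126.3): V_dd = e^(−0.01)·[0.1501·0.0000 + 0.8499·0.0000] = 0.0000
Node u (S = 189): V_u = e^(−0.01)·[0.1501·81.8913 + 0.8499·10.0167] = 20.5998
Node d (S = 133): V_d = e^(−0.01)·[0.1501·10.0167 + 0.8499·0.0000] = 1.4888
Node 0 (S = 140): V_0 = e^(−0.01)·[0.1501·20.5998 + 0.8499·1.4888] = 4.3145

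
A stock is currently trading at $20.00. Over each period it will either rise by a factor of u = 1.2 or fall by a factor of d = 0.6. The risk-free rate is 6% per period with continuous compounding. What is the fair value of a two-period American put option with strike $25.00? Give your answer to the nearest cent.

$5.00

Risk-neutral probability p = (e^0.06 − 0.6)/(1.2 − 0.6) = 0.4618/0.6000 = 0.7697
Terminal stock prices: S_uu = 28.8, S_ud = 14.4, S_dd = 7.2
Terminal payoffs (K − S): max(-3.8, 0) = 0, max(10.6, 0) = 10.6, max(17.8, 0) = 17.8
Node u (S = 24): continuation = e^(−0.06)·[0.7697·0.0000 + 0.2303·10.6000] = 2.2987; exercise value = 1.0000 ≤ continuation, so V_u = 2.2987
Node d (S = 12): continuation = e^(−0.06)·[0.7697·10.6000 + 0.2303·17.8000] = 11.5441; exercise value = 13.0000 > continuation, so V_d = 13.0000 (exercise)
Node 0 (S = 20): continuation = e^(−0.06)·[0.7697·2.2987 + 0.2303·13.0000] = 4.4856; exercise value = 5.0000 > continuation, so V_0 = 5.0000 (exercise)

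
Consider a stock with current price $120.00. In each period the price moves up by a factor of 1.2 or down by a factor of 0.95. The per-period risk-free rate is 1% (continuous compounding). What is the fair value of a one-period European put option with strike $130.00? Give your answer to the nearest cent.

$12.04

Risk-neutral probability p = (e^0.01 − 0.95)/(1.2 − 0.95) = 0.0601/0.2500 = 0.2402
Terminal stock prices: S_u = 144, S_d = 114
Terminal payoffs (K − S): max(-14, 0) = 0, max(16, 0) = 16
Node 0 (S = 120): V_0 = e^(−0.01)·[0.2402·0.0000 + 0.7598·16.0000] = 12.0358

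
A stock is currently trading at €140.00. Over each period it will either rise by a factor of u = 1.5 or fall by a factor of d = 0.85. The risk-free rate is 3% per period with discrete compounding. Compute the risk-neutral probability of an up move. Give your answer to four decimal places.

p = 0.2769

Risk-neutral probability p = (1 + 0.03 − 0.85)/(1.5 − 0.85) = 0.1800/0.6500 = 0.2769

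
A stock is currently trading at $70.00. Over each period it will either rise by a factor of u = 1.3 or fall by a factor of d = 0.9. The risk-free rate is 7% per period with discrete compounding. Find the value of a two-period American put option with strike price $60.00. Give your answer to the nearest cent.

Risk-neutral probability p = (1 + 0.07 − 0.9)/(1.3 − 0.9) = 0.1700/0.4000 = 0.4250
Terminal stock prices: S_uu = 118.3, S_ud = 81.9, S_dd = 56.7
Terminal payoffs (K − S): max(-58.3, 0) = 0, max(-21.9, 0) = 0, max(3.3, 0) = 3.3
Node u (S = 91): continuation = 1/1.07·[0.4250·0.0000 + 0.5750·0.0000] = 0.0000; exercise value = 0.0000 ≤ continuation, so V_u = 0.0000
Node d (S = 63): continuation = 1/1.07·[0.4250·0.0000 + 0.5750·3.3000] = 1.7734; exercise value = 0.0000 ≤ continuation, so V_d = 1.7734
Node 0 (S = 70): continuation = 1/1.07·[0.4250·0.0000 + 0.5750·1.7734] = 0.9530; exercise value = 0.0000 ≤ continuation, so V_0 = 0.9530

$0.95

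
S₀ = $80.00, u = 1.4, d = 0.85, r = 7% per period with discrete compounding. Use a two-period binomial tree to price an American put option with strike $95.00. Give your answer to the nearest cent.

Risk-neutral probability p = (1 + 0.07 − 0.85)/(1.4 − 0.85) = 0.2200/0.5500 = 0.4000
Terminal stock prices: S_uu = 156.8, S_ud = 95.2, S_dd = 57.8
Terminal payoffs (K − S): max(-61.8, 0) = 0, max(-0.2, 0) = 0, max(37.2, 0) = 37.2
Node u (S = 112): continuation = 1/1.07·[0.4000·0.0000 + 0.6000·0.0000] = 0.0000; exercise value = 0.0000 ≤ continuation, so V_u = 0.0000
Node d (S = 68): continuation = 1/1.07·[0.4000·0.0000 + 0.6000·37.2000] = 20.8598; exercise value = 27.0000 > continuation, so V_d = 27.0000 (exercise)
Node 0 (S = 80): continuation = 1/1.07·[0.4000·0.0000 + 0.6000·27.0000] = 15.1402; exercise value = 15.0000 ≤ continuation, so V_0 = 15.1402

$15.14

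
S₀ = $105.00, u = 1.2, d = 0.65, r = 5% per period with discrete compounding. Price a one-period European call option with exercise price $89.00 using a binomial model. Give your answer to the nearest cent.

Risk-neutral probability p = (1 + 0.05 − 0.65)/(1.2 − 0.65) = 0.4000/0.5500 = 0.7273
Terminal stock prices: S_u = 126, S_d = 68.25
Terminal payoffs (S − K): max(37, 0) = 37, max(-20.75, 0) = 0
Node 0 (S = 105): V_0 = 1/1.05·[0.7273·37.0000 + 0.2727·0.0000] = 25.6277

$25.63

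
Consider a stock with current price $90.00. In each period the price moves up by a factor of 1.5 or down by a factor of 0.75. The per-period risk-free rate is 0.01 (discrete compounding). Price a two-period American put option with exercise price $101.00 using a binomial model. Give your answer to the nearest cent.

Risk-neutral probability p = (1 + 0.01 − 0.75)/(1.5 − 0.75) = 0.2600/0.7500 = 0.3467
Terminal stock prices: S_uu = 202.5, S_ud = 101.2, S_dd = 50.62
Terminal payoffs (K − S): max(-101.5, 0) = 0, max(-0.25, 0) = 0, max(50.38, 0) = 50.38
Node u (S = 135): continuation = 1/1.01·[0.3467·0.0000 + 0.6533·0.0000] = 0.0000; exercise value = 0.0000 ≤ continuation, so V_u = 0.0000
Node d (S = 67.5): continuation = 1/1.01·[0.3467·0.0000 + 0.6533·50.3750] = 32.5858; exercise value = 33.5000 > continuation, so V_d = 33.5000 (exercise)
Node 0 (S = 90): continuation = 1/1.01·[0.3467·0.0000 + 0.6533·33.5000] = 21.6700; exercise value = 11.0000 ≤ continuation, so V_0 = 21.6700

$21.67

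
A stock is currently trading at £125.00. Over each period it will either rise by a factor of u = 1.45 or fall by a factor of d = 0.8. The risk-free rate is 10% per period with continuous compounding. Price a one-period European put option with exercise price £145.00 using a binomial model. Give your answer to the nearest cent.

£21.60

Risk-neutral probability p = (e^0.1 − 0.8)/(1.45 − 0.8) = 0.3052/0.6500 = 0.4695
Terminal stock prices: S_u = 181.2, S_d = 100
Terminal payoffs (K − S): max(-36.25, 0) = 0, max(45, 0) = 45
Node 0 (S = 125): V_0 = e^(−0.1)·[0.4695·0.0000 + 0.5305·45.0000] = 21.6010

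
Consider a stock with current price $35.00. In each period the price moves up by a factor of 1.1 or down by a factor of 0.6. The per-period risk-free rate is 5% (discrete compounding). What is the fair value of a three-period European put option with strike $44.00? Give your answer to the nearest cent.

Risk-neutral probability p = (1 + 0.05 − 0.6)/(1.1 − 0.6) = 0.4500/0.5000 = 0.9000
Terminal stock prices: S_uuu = 46.59, S_uud = 25.41, S_udd = 13.86, S_ddd = 7.56
Terminal payoffs (K − S): max(-2.585, 0) = 0, max(18.59, 0) = 18.59, max(30.14, 0) = 30.14, max(36.44, 0) = 36.44
Node uu (S = 42.35): V_uu = 1/1.05·[0.9000·0.0000 + 0.1000·18.5900] = 1.7705
Node ud (S = 23.1): V_ud = 1/1.05·[0.9000·18.5900 + 0.1000·30.1400] = 18.8048
Node dd (S = 12.6): V_dd = 1/1.05·[0.9000·30.1400 + 0.1000·36.4400] = 29.3048
Node u (S = 38.5): V_u = 1/1.05·[0.9000·1.7705 + 0.1000·18.8048] = 3.3085
Node d (S = 21): V_d = 1/1.05·[0.9000·18.8048 + 0.1000·29.3048] = 18.9093
Node 0 (S = 35): V_0 = 1/1.05·[0.9000·3.3085 + 0.1000·18.9093] = 4.6367

$4.64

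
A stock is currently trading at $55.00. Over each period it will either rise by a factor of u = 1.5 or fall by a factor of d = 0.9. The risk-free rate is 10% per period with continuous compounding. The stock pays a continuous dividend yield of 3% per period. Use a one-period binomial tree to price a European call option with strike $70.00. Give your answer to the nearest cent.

$3.25

Per-period risk-free factor R = e^0.1 = 1.1052; dividend-adjusted growth = e^(0.1−0.03) = 1.0725.
Risk-neutral probability p = (1.0725 − 0.9)/(1.5 − 0.9) = 0.1725/0.6000 = 0.2875
Terminal stock prices: S_u = 82.5, S_d = 49.5
Terminal payoffs (S − K): max(12.5, 0) = 12.5, max(-20.5, 0) = 0
Node 0 (S = 55): V_0 = e^(−0.1)·[0.2875·12.5000 + 0.7125·0.0000] = 3.2519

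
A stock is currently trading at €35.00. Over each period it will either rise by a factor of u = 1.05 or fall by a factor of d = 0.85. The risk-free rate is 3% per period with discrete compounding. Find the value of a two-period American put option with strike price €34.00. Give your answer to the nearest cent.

Risk-neutral probability p = (1 + 0.03 − 0.85)/(1.05 − 0.85) = 0.1800/0.2000 = 0.9000
Terminal stock prices: S_uu = 38.59, S_ud = 31.24, S_dd = 25.29
Terminal payoffs (K − S): max(-4.587, 0) = 0, max(2.762, 0) = 2.762, max(8.713, 0) = 8.713
Node u (S = 36.75): continuation = 1/1.03·[0.9000·0.0000 + 0.1000·2.7625] = 0.2682; exercise value = 0.0000 ≤ continuation, so V_u = 0.2682
Node d (S = 29.75): continuation = 1/1.03·[0.9000·2.7625 + 0.1000·8.7125] = 3.2597; exercise value = 4.2500 > continuation, so V_d = 4.2500 (exercise)
Node 0 (S = 35): continuation = 1/1.03·[0.9000·0.2682 + 0.1000·4.2500] = 0.6470; exercise value = 0.0000 ≤ continuation, so V_0 = 0.6470

€0.65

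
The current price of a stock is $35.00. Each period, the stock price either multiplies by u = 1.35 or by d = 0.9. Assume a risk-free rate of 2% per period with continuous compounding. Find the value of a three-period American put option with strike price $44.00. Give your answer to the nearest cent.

$9.75

Risk-neutral probability p = (e^0.02 − 0.9)/(1.35 − 0.9) = 0.1202/0.4500 = 0.2671
Terminal stock prices: S_uuu = 86.11, S_uud = 57.41, S_udd = 38.27, S_ddd = 25.52
Terminal payoffs (K − S): max(-42.11, 0) = 0, max(-13.41, 0) = 0, max(5.727, 0) = 5.727, max(18.48, 0) = 18.48
Node uu (S = 63.79): continuation = e^(−0.02)·[0.2671·0.0000 + 0.7329·0.0000] = 0.0000; exercise value = 0.0000 ≤ continuation, so V_uu = 0.0000
Node ud (S = 42.52): continuation = e^(−0.02)·[0.2671·0.0000 + 0.7329·5.7275] = 4.1145; exercise value = 1.4750 ≤ continuation, so V_ud = 4.1145
Node dd (S = 28.35): continuation = e^(−0.02)·[0.2671·5.7275 + 0.7329·18.4850] = 14.7787; exercise value = 15.6500 > continuation, so V_dd = 15.6500 (exercise)
Node u (S = 47.25): continuation = e^(−0.02)·[0.2671·0.0000 + 0.7329·4.1145] = 2.9557; exercise value = 0.0000 ≤ continuation, so V_u = 2.9557
Node d (S = 31.5): continuation = e^(−0.02)·[0.2671·4.1145 + 0.7329·15.6500] = 12.3198; exercise value = 12.5000 > continuation, so V_d = 12.5000 (exercise)
Node 0 (S = 35): continuation = e^(−0.02)·[0.2671·2.9557 + 0.7329·12.5000] = 9.7536; exercise value = 9.0000 ≤ continuation, so V_0 = 9.7536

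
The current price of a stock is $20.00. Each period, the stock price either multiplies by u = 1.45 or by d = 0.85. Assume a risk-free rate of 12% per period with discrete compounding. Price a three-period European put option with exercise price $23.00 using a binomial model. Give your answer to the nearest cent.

$1.86

Risk-neutral probability p = (1 + 0.12 − 0.85)/(1.45 − 0.85) = 0.2700/0.6000 = 0.4500
Terminal stock prices: S_uuu = 60.97, S_uud = 35.74, S_udd = 20.95, S_ddd = 12.28
Terminal payoffs (K − S): max(-37.97, 0) = 0, max(-12.74, 0) = 0, max(2.048, 0) = 2.048, max(10.72, 0) = 10.72
Node uu (S = 42.05): V_uu = 1/1.12·[0.4500·0.0000 + 0.5500·0.0000] = 0.0000
Node ud (S = 24.65): V_ud = 1/1.12·[0.4500·0.0000 + 0.5500·2.0475] = 1.0055
Node dd (S = 14.45): V_dd = 1/1.12·[0.4500·2.0475 + 0.5500·10.7175] = 6.0857
Node u (S = 29): V_u = 1/1.12·[0.4500·0.0000 + 0.5500·1.0055] = 0.4938
Node d (S = 17): V_d = 1/1.12·[0.4500·1.0055 + 0.5500·6.0857] = 3.3925
Node 0 (S = 20): V_0 = 1/1.12·[0.4500·0.4938 + 0.5500·3.3925] = 1.8643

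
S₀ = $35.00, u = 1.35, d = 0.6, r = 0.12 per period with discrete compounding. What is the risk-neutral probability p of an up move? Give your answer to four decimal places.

Risk-neutral probability p = (1 + 0.12 − 0.6)/(1.35 − 0.6) = 0.5200/0.7500 = 0.6933

p = 0.6933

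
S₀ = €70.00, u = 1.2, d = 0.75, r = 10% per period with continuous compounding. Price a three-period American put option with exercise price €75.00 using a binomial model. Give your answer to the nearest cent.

Risk-neutral probability p = (e^0.1 − 0.75)/(1.2 − 0.75) = 0.3552/0.4500 = 0.7893
Terminal stock prices: S_uuu = 121, S_uud = 75.6, S_udd = 47.25, S_ddd = 29.53
Terminal payoffs (K − S): max(-45.96, 0) = 0, max(-0.6, 0) = 0, max(27.75, 0) = 27.75, max(45.47, 0) = 45.47
Node uu (S = 100.8): continuation = e^(−0.1)·[0.7893·0.0000 + 0.2107·0.0000] = 0.0000; exercise value = 0.0000 ≤ continuation, so V_uu = 0.0000
Node ud (S = 63): continuation = e^(−0.1)·[0.7893·0.0000 + 0.2107·27.7500] = 5.2913; exercise value = 12.0000 > continuation, so V_ud = 12.0000 (exercise)
Node dd (S = 39.38): continuation = e^(−0.1)·[0.7893·27.7500 + 0.2107·45.4688] = 28.4878; exercise value = 35.6250 > continuation, so V_dd = 35.6250 (exercise)
Node u (S = 84): continuation = e^(−0.1)·[0.7893·0.0000 + 0.2107·12.0000] = 2.2881; exercise value = 0.0000 ≤ continuation, so V_u = 2.2881
Node d (S = 52.5): continuation = e^(−0.1)·[0.7893·12.0000 + 0.2107·35.6250] = 15.3628; exercise value = 22.5000 > continuation, so V_d = 22.5000 (exercise)
Node 0 (S = 70): continuation = e^(−0.1)·[0.7893·2.2881 + 0.2107·22.5000] = 5.9243; exercise value = 5.0000 ≤ continuation, so V_0 = 5.9243

€5.92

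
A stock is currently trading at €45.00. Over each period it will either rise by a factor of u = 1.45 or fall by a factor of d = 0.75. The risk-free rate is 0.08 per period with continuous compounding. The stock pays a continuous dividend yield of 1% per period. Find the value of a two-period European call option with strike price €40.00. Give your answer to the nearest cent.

Per-period risk-free factor R = e^0.08 = 1.0833; dividend-adjusted growth = e^(0.08−0.01) = 1.0725.
Risk-neutral probability p = (1.0725 − 0.75)/(1.45 − 0.75) = 0.3225/0.7000 = 0.4607
Terminal stock prices: S_uu = 94.61, S_ud = 48.94, S_dd = 25.31
Terminal payoffs (S − K): max(54.61, 0) = 54.61, max(8.938, 0) = 8.938, max(-14.69, 0) = 0
Node u (S = 65.25): V_u = e^(−0.08)·[0.4607·54.6125 + 0.5393·8.9375] = 27.6761
Node d (S = 33.75): V_d = e^(−0.08)·[0.4607·8.9375 + 0.5393·0.0000] = 3.8012
Node 0 (S = 45): V_0 = e^(−0.08)·[0.4607·27.6761 + 0.5393·3.8012] = 13.6630

€13.66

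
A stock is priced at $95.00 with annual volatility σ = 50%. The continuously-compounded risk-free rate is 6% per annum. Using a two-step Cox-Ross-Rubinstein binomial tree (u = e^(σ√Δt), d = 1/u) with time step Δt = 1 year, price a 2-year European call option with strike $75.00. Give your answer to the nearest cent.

$39.75

CRR parameters: u = e^(σ√Δt) = e^(0.5·√1) = 1.6487, d = 1/u = 0.6065
Per-period rate: rΔt = 0.06·1 = 0.06, so R = e^0.06 = 1.0618
Risk-neutral probability p = (e^0.06 − 0.6065)/(1.6487 − 0.6065) = 0.4553/1.0422 = 0.4369
Terminal stock prices: S_uu = 258.2, S_ud = 95, S_dd = 34.95
Terminal payoffs (S − K): max(183.2, 0) = 183.2, max(20, 0) = 20, max(-40.05, 0) = 0
Node u (S = 156.6): V_u = e^(−0.06)·[0.4369·183.2368 + 0.5631·20.0000] = 85.9962
Node d (S = 57.62): V_d = e^(−0.06)·[0.4369·20.0000 + 0.5631·0.0000] = 8.2286
Node 0 (S = 95): V_0 = e^(−0.06)·[0.4369·85.9962 + 0.5631·8.2286] = 39.7455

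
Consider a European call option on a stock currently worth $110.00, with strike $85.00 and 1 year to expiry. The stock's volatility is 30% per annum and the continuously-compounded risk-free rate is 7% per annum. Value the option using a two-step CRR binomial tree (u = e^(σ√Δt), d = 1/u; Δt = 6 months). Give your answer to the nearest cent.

CRR parameters: u = e^(σ√Δt) = e^(0.3·√0.5) = 1.2363, d = 1/u = 0.8089
Per-period rate: rΔt = 0.07·0.5 = 0.035, so R = e^0.035 = 1.0356
Risk-neutral probability p = (e^0.035 − 0.8089)/(1.2363 − 0.8089) = 0.2268/0.4275 = 0.5305
Terminal stock prices: S_uu = 168.1, S_ud = 110, S_dd = 71.97
Terminal payoffs (S − K): max(83.13, 0) = 83.13, max(25, 0) = 25, max(-13.03, 0) = 0
Node u (S = 136): V_u = e^(−0.035)·[0.5305·83.1312 + 0.4695·25.0000] = 53.9178
Node d (S = 88.97): V_d = e^(−0.035)·[0.5305·25.0000 + 0.4695·0.0000] = 12.8062
Node 0 (S = 110): V_0 = e^(−0.035)·[0.5305·53.9178 + 0.4695·12.8062] = 33.4251

$33.43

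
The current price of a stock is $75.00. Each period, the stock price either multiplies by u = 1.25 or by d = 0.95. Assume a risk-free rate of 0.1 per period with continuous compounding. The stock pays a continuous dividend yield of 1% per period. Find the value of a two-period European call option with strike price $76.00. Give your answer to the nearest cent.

Per-period risk-free factor R = e^0.1 = 1.1052; dividend-adjusted growth = e^(0.1−0.01) = 1.0942.
Risk-neutral probability p = (1.0942 − 0.95)/(1.25 − 0.95) = 0.1442/0.3000 = 0.4806
Terminal stock prices: S_uu = 117.2, S_ud = 89.06, S_dd = 67.69
Terminal payoffs (S − K): max(41.19, 0) = 41.19, max(13.06, 0) = 13.06, max(-8.312, 0) = 0
Node u (S = 93.75): V_u = e^(−0.1)·[0.4806·41.1875 + 0.5194·13.0625] = 24.0495
Node d (S = 71.25): V_d = e^(−0.1)·[0.4806·13.0625 + 0.5194·0.0000] = 5.6802
Node 0 (S = 75): V_0 = e^(−0.1)·[0.4806·24.0495 + 0.5194·5.6802] = 13.1275

$13.13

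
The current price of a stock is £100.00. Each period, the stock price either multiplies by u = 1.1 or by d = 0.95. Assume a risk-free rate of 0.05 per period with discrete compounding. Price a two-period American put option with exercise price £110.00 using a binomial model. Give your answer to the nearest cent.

£10.00

Risk-neutral probability p = (1 + 0.05 − 0.95)/(1.1 − 0.95) = 0.1000/0.1500 = 0.6667
Terminal stock prices: S_uu = 121, S_ud = 104.5, S_dd = 90.25
Terminal payoffs (K − S): max(-11, 0) = 0, max(5.5, 0) = 5.5, max(19.75, 0) = 19.75
Node u (S = 110): continuation = 1/1.05·[0.6667·0.0000 + 0.3333·5.5000] = 1.7460; exercise value = 0.0000 ≤ continuation, so V_u = 1.7460
Node d (S = 95): continuation = 1/1.05·[0.6667·5.5000 + 0.3333·19.7500] = 9.7619; exercise value = 15.0000 > continuation, so V_d = 15.0000 (exercise)
Node 0 (S = 100): continuation = 1/1.05·[0.6667·1.7460 + 0.3333·15.0000] = 5.8705; exercise value = 10.0000 > continuation, so V_0 = 10.0000 (exercise)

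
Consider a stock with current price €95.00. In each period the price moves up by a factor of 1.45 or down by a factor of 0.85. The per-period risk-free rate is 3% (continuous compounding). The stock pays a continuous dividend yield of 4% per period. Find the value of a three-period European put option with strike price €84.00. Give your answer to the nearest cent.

Per-period risk-free factor R = e^0.03 = 1.0305; dividend-adjusted growth = e^(0.03−0.04) = 0.9900.
Risk-neutral probability p = (0.9900 − 0.85)/(1.45 − 0.85) = 0.1400/0.6000 = 0.2334
Terminal stock prices: S_uuu = 289.6, S_uud = 169.8, S_udd = 99.52, S_ddd = 58.34
Terminal payoffs (K − S): max(-205.6, 0) = 0, max(-85.78, 0) = 0, max(-15.52, 0) = 0, max(25.66, 0) = 25.66
Node uu (S = 199.7): V_uu = e^(−0.03)·[0.2334·0.0000 + 0.7666·0.0000] = 0.0000
Node ud (S = 117.1): V_ud = e^(−0.03)·[0.2334·0.0000 + 0.7666·0.0000] = 0.0000
Node dd (S = 68.64): V_dd = e^(−0.03)·[0.2334·0.0000 + 0.7666·25.6581] = 19.0878
Node u (S = 137.8): V_u = e^(−0.03)·[0.2334·0.0000 + 0.7666·0.0000] = 0.0000
Node d (S = 80.75): V_d = e^(−0.03)·[0.2334·0.0000 + 0.7666·19.0878] = 14.1999
Node 0 (S = 95): V_0 = e^(−0.03)·[0.2334·0.0000 + 0.7666·14.1999] = 10.5637

€10.56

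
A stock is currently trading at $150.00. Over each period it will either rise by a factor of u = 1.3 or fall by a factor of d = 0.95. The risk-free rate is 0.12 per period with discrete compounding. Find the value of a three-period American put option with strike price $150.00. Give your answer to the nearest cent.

$3.44

Risk-neutral probability p = (1 + 0.12 − 0.95)/(1.3 − 0.95) = 0.1700/0.3500 = 0.4857
Terminal stock prices: S_uuu = 329.6, S_uud = 240.8, S_udd = 176, S_ddd = 128.6
Terminal payoffs (K − S): max(-179.6, 0) = 0, max(-90.83, 0) = 0, max(-25.99, 0) = 0, max(21.39, 0) = 21.39
Node uu (S = 253.5): continuation = 1/1.12·[0.4857·0.0000 + 0.5143·0.0000] = 0.0000; exercise value = 0.0000 ≤ continuation, so V_uu = 0.0000
Node ud (S = 185.2): continuation = 1/1.12·[0.4857·0.0000 + 0.5143·0.0000] = 0.0000; exercise value = 0.0000 ≤ continuation, so V_ud = 0.0000
Node dd (S = 135.4): continuation = 1/1.12·[0.4857·0.0000 + 0.5143·21.3938] = 9.8237; exercise value = 14.6250 > continuation, so V_dd = 14.6250 (exercise)
Node u (S = 195): continuation = 1/1.12·[0.4857·0.0000 + 0.5143·0.0000] = 0.0000; exercise value = 0.0000 ≤ continuation, so V_u = 0.0000
Node d (S = 142.5): continuation = 1/1.12·[0.4857·0.0000 + 0.5143·14.6250] = 6.7156; exercise value = 7.5000 > continuation, so V_d = 7.5000 (exercise)
Node 0 (S = 150): continuation = 1/1.12·[0.4857·0.0000 + 0.5143·7.5000] = 3.4439; exercise value = 0.0000 ≤ continuation, so V_0 = 3.4439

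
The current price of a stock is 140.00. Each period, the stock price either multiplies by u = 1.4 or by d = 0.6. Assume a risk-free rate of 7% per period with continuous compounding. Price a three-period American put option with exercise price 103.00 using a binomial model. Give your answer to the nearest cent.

12.87

Risk-neutral probability p = (e^0.07 − 0.6)/(1.4 − 0.6) = 0.4725/0.8000 = 0.5906
Terminal stock prices: S_uuu = 384.2, S_uud = 164.6, S_udd = 70.56, S_ddd = 30.24
Terminal payoffs (K − S): max(-281.2, 0) = 0, max(-61.64, 0) = 0, max(32.44, 0) = 32.44, max(72.76, 0) = 72.76
Node uu (S = 274.4): continuation = e^(−0.07)·[0.5906·0.0000 + 0.4094·0.0000] = 0.0000; exercise value = 0.0000 ≤ continuation, so V_uu = 0.0000
Node ud (S = 117.6): continuation = e^(−0.07)·[0.5906·0.0000 + 0.4094·32.4400] = 12.3820; exercise value = 0.0000 ≤ continuation, so V_ud = 12.3820
Node dd (S = 50.4): continuation = e^(−0.07)·[0.5906·32.4400 + 0.4094·72.7600] = 45.6366; exercise value = 52.6000 > continuation, so V_dd = 52.6000 (exercise)
Node u (S = 196): continuation = e^(−0.07)·[0.5906·0.0000 + 0.4094·12.3820] = 4.7261; exercise value = 0.0000 ≤ continuation, so V_u = 4.7261
Node d (S = 84): continuation = e^(−0.07)·[0.5906·12.3820 + 0.4094·52.6000] = 26.8957; exercise value = 19.0000 ≤ continuation, so V_d = 26.8957
Node 0 (S = 140): continuation = e^(−0.07)·[0.5906·4.7261 + 0.4094·26.8957] = 12.8685; exercise value = 0.0000 ≤ continuation, so V_0 = 12.8685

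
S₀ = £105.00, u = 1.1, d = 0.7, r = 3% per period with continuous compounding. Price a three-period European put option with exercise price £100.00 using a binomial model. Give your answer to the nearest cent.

Risk-neutral probability p = (e^0.03 − 0.7)/(1.1 − 0.7) = 0.3305/0.4000 = 0.8261
Terminal stock prices: S_uuu = 139.8, S_uud = 88.94, S_udd = 56.59, S_ddd = 36.01
Terminal payoffs (K − S): max(-39.76, 0) = 0, max(11.06, 0) = 11.06, max(43.41, 0) = 43.41, max(63.99, 0) = 63.99
Node uu (S = 127.1): V_uu = e^(−0.03)·[0.8261·0.0000 + 0.1739·11.0650] = 1.8669
Node ud (S = 80.85): V_ud = e^(−0.03)·[0.8261·11.0650 + 0.1739·43.4050] = 16.1946
Node dd (S = 51.45): V_dd = e^(−0.03)·[0.8261·43.4050 + 0.1739·63.9850] = 45.5946
Node u (S = 115.5): V_u = e^(−0.03)·[0.8261·1.8669 + 0.1739·16.1946] = 4.2292
Node d (S = 73.5): V_d = e^(−0.03)·[0.8261·16.1946 + 0.1739·45.5946] = 20.6765
Node 0 (S = 105): V_0 = e^(−0.03)·[0.8261·4.2292 + 0.1739·20.6765] = 6.8793

£6.88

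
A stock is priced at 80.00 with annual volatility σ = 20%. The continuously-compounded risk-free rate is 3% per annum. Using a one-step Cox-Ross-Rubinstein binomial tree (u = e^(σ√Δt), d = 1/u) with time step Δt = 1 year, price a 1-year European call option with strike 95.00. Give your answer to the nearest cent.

1.38

CRR parameters: u = e^(σ√Δt) = e^(0.2·√1) = 1.2214, d = 1/u = 0.8187
Per-period rate: rΔt = 0.03·1 = 0.03, so R = e^0.03 = 1.0305
Risk-neutral probability p = (e^0.03 − 0.8187)/(1.2214 − 0.8187) = 0.2117/0.4027 = 0.5258
Terminal stock prices: S_u = 97.71, S_d = 65.5
Terminal payoffs (S − K): max(2.712, 0) = 2.712, max(-29.5, 0) = 0
Node 0 (S = 80): V_0 = e^(−0.03)·[0.5258·2.7122 + 0.4742·0.0000] = 1.3839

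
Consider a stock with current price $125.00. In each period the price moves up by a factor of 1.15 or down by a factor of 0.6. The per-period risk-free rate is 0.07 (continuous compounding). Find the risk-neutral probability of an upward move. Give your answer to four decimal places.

Risk-neutral probability p = (e^0.07 − 0.6)/(1.15 − 0.6) = 0.4725/0.5500 = 0.8591

p = 0.8591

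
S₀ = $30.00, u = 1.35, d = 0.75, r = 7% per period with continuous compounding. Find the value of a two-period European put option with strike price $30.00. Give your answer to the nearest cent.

$2.44

Risk-neutral probability p = (e^0.07 − 0.75)/(1.35 − 0.75) = 0.3225/0.6000 = 0.5375
Terminal stock prices: S_uu = 54.68, S_ud = 30.38, S_dd = 16.88
Terminal payoffs (K − S): max(-24.68, 0) = 0, max(-0.375, 0) = 0, max(13.12, 0) = 13.12
Node u (S = 40.5): V_u = e^(−0.07)·[0.5375·0.0000 + 0.4625·0.0000] = 0.0000
Node d (S = 22.5): V_d = e^(−0.07)·[0.5375·0.0000 + 0.4625·13.1250] = 5.6598
Node 0 (S = 30): V_0 = e^(−0.07)·[0.5375·0.0000 + 0.4625·5.6598] = 2.4406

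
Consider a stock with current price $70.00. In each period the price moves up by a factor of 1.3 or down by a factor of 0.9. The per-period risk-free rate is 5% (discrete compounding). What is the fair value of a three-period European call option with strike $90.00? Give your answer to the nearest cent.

Risk-neutral probability p = (1 + 0.05 − 0.9)/(1.3 − 0.9) = 0.1500/0.4000 = 0.3750
Terminal stock prices: S_uuu = 153.8, S_uud = 106.5, S_udd = 73.71, S_ddd = 51.03
Terminal payoffs (S − K): max(63.79, 0) = 63.79, max(16.47, 0) = 16.47, max(-16.29, 0) = 0, max(-38.97, 0) = 0
Node uu (S = 118.3): V_uu = 1/1.05·[0.3750·63.7900 + 0.6250·16.4700] = 32.5857
Node ud (S = 81.9): V_ud = 1/1.05·[0.3750·16.4700 + 0.6250·0.0000] = 5.8821
Node dd (S = 56.7): V_dd = 1/1.05·[0.3750·0.0000 + 0.6250·0.0000] = 0.0000
Node u (S = 91): V_u = 1/1.05·[0.3750·32.5857 + 0.6250·5.8821] = 15.1390
Node d (S = 63): V_d = 1/1.05·[0.3750·5.8821 + 0.6250·0.0000] = 2.1008
Node 0 (S = 70): V_0 = 1/1.05·[0.3750·15.1390 + 0.6250·2.1008] = 6.6573

$6.66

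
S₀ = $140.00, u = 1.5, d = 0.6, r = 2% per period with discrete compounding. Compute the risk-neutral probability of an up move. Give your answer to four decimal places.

Risk-neutral probability p = (1 + 0.02 − 0.6)/(1.5 − 0.6) = 0.4200/0.9000 = 0.4667

p = 0.4667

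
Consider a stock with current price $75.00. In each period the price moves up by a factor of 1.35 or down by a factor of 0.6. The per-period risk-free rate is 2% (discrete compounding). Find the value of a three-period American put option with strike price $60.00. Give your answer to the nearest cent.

$10.95

Risk-neutral probability p = (1 + 0.02 − 0.6)/(1.35 − 0.6) = 0.4200/0.7500 = 0.5600
Terminal stock prices: S_uuu = 184.5, S_uud = 82.01, S_udd = 36.45, S_ddd = 16.2
Terminal payoffs (K − S): max(-124.5, 0) = 0, max(-22.01, 0) = 0, max(23.55, 0) = 23.55, max(43.8, 0) = 43.8
Node uu (S = 136.7): continuation = 1/1.02·[0.5600·0.0000 + 0.4400·0.0000] = 0.0000; exercise value = 0.0000 ≤ continuation, so V_uu = 0.0000
Node ud (S = 60.75): continuation = 1/1.02·[0.5600·0.0000 + 0.4400·23.5500] = 10.1588; exercise value = 0.0000 ≤ continuation, so V_ud = 10.1588
Node dd (S = 27): continuation = 1/1.02·[0.5600·23.5500 + 0.4400·43.8000] = 31.8235; exercise value = 33.0000 > continuation, so V_dd = 33.0000 (exercise)
Node u (S = 101.2): continuation = 1/1.02·[0.5600·0.0000 + 0.4400·10.1588] = 4.3822; exercise value = 0.0000 ≤ continuation, so V_u = 4.3822
Node d (S = 45): continuation = 1/1.02·[0.5600·10.1588 + 0.4400·33.0000] = 19.8127; exercise value = 15.0000 ≤ continuation, so V_d = 19.8127
Node 0 (S = 75): continuation = 1/1.02·[0.5600·4.3822 + 0.4400·19.8127] = 10.9526; exercise value = 0.0000 ≤ continuation, so V_0 = 10.9526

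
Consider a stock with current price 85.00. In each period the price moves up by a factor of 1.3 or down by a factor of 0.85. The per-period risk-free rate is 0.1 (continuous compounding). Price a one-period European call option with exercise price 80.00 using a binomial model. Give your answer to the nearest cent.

Risk-neutral probability p = (e^0.1 − 0.85)/(1.3 − 0.85) = 0.2552/0.4500 = 0.5670
Terminal stock prices: S_u = 110.5, S_d = 72.25
Terminal payoffs (S − K): max(30.5, 0) = 30.5, max(-7.75, 0) = 0
Node 0 (S = 85): V_0 = e^(−0.1)·[0.5670·30.5000 + 0.4330·0.0000] = 15.6491

15.65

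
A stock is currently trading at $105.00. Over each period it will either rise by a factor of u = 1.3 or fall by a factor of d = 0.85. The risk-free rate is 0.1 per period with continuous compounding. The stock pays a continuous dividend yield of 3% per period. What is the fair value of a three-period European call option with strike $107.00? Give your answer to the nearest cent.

$23.12

Per-period risk-free factor R = e^0.1 = 1.1052; dividend-adjusted growth = e^(0.1−0.03) = 1.0725.
Risk-neutral probability p = (1.0725 − 0.85)/(1.3 − 0.85) = 0.2225/0.4500 = 0.4945
Terminal stock prices: S_uuu = 230.7, S_uud = 150.8, S_udd = 98.62, S_ddd = 64.48
Terminal payoffs (S − K): max(123.7, 0) = 123.7, max(43.83, 0) = 43.83, max(-8.379, 0) = 0, max(-42.52, 0) = 0
Node uu (S = 177.5): V_uu = e^(−0.1)·[0.4945·123.6850 + 0.5055·43.8325] = 75.3880
Node ud (S = 116): V_ud = e^(−0.1)·[0.4945·43.8325 + 0.5055·0.0000] = 19.6110
Node dd (S = 75.86): V_dd = e^(−0.1)·[0.4945·0.0000 + 0.5055·0.0000] = 0.0000
Node u (S = 136.5): V_u = e^(−0.1)·[0.4945·75.3880 + 0.5055·19.6110] = 42.6998
Node d (S = 89.25): V_d = e^(−0.1)·[0.4945·19.6110 + 0.5055·0.0000] = 8.7741
Node 0 (S = 105): V_0 = e^(−0.1)·[0.4945·42.6998 + 0.5055·8.7741] = 23.1178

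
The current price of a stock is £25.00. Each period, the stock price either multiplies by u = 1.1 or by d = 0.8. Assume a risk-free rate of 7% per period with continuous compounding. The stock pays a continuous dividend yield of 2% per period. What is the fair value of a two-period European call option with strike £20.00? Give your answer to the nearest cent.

Per-period risk-free factor R = e^0.07 = 1.0725; dividend-adjusted growth = e^(0.07−0.02) = 1.0513.
Risk-neutral probability p = (1.0513 − 0.8)/(1.1 − 0.8) = 0.2513/0.3000 = 0.8376
Terminal stock prices: S_uu = 30.25, S_ud = 22, S_dd = 16
Terminal payoffs (S − K): max(10.25, 0) = 10.25, max(2, 0) = 2, max(-4, 0) = 0
Node u (S = 27.5): V_u = e^(−0.07)·[0.8376·10.2500 + 0.1624·2.0000] = 8.3076
Node d (S = 20): V_d = e^(−0.07)·[0.8376·2.0000 + 0.1624·0.0000] = 1.5619
Node 0 (S = 25): V_0 = e^(−0.07)·[0.8376·8.3076 + 0.1624·1.5619] = 6.7243

£6.72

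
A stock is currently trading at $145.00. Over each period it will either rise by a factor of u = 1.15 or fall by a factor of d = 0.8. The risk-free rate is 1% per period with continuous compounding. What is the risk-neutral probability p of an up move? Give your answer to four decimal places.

p = 0.6001

Risk-neutral probability p = (e^0.01 − 0.8)/(1.15 − 0.8) = 0.2101/0.3500 = 0.6001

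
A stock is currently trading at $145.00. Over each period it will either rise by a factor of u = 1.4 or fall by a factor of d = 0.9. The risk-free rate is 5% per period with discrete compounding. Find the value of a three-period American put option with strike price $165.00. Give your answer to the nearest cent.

$23.07

Risk-neutral probability p = (1 + 0.05 − 0.9)/(1.4 − 0.9) = 0.1500/0.5000 = 0.3000
Terminal stock prices: S_uuu = 397.9, S_uud = 255.8, S_udd = 164.4, S_ddd = 105.7
Terminal payoffs (K − S): max(-232.9, 0) = 0, max(-90.78, 0) = 0, max(0.57, 0) = 0.57, max(59.29, 0) = 59.29
Node uu (S = 284.2): continuation = 1/1.05·[0.3000·0.0000 + 0.7000·0.0000] = 0.0000; exercise value = 0.0000 ≤ continuation, so V_uu = 0.0000
Node ud (S = 182.7): continuation = 1/1.05·[0.3000·0.0000 + 0.7000·0.5700] = 0.3800; exercise value = 0.0000 ≤ continuation, so V_ud = 0.3800
Node dd (S = 117.5): continuation = 1/1.05·[0.3000·0.5700 + 0.7000·59.2950] = 39.6929; exercise value = 47.5500 > continuation, so V_dd = 47.5500 (exercise)
Node u (S = 203): continuation = 1/1.05·[0.3000·0.0000 + 0.7000·0.3800] = 0.2533; exercise value = 0.0000 ≤ continuation, so V_u = 0.2533
Node d (S = 130.5): continuation = 1/1.05·[0.3000·0.3800 + 0.7000·47.5500] = 31.8086; exercise value = 34.5000 > continuation, so V_d = 34.5000 (exercise)
Node 0 (S = 145): continuation = 1/1.05·[0.3000·0.2533 + 0.7000·34.5000] = 23.0724; exercise value = 20.0000 ≤ continuation, so V_0 = 23.0724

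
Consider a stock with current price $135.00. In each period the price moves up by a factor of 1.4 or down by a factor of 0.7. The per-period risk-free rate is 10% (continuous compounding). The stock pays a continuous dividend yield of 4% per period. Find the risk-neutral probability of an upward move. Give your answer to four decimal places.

p = 0.5169

Per-period risk-free factor R = e^0.1 = 1.1052; dividend-adjusted growth = e^(0.1−0.04) = 1.0618.
Risk-neutral probability p = (1.0618 − 0.7)/(1.4 − 0.7) = 0.3618/0.7000 = 0.5169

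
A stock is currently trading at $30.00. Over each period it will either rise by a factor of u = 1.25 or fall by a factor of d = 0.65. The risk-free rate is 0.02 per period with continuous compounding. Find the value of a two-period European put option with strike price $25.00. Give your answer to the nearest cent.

Risk-neutral probability p = (e^0.02 − 0.65)/(1.25 − 0.65) = 0.3702/0.6000 = 0.6170
Terminal stock prices: S_uu = 46.88, S_ud = 24.38, S_dd = 12.68
Terminal payoffs (K − S): max(-21.88, 0) = 0, max(0.625, 0) = 0.625, max(12.32, 0) = 12.32
Node u (S = 37.5): V_u = e^(−0.02)·[0.6170·0.0000 + 0.3830·0.6250] = 0.2346
Node d (S = 19.5): V_d = e^(−0.02)·[0.6170·0.6250 + 0.3830·12.3250] = 5.0050
Node 0 (S = 30): V_0 = e^(−0.02)·[0.6170·0.2346 + 0.3830·5.0050] = 2.0208

$2.02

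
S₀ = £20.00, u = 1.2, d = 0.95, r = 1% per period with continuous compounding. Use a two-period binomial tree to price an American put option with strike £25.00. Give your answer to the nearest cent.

Risk-neutral probability p = (e^0.01 − 0.95)/(1.2 − 0.95) = 0.0601/0.2500 = 0.2402
Terminal stock prices: S_uu = 28.8, S_ud = 22.8, S_dd = 18.05
Terminal payoffs (K − S): max(-3.8, 0) = 0, max(2.2, 0) = 2.2, max(6.95, 0) = 6.95
Node u (S = 24): continuation = e^(−0.01)·[0.2402·0.0000 + 0.7598·2.2000] = 1.6549; exercise value = 1.0000 ≤ continuation, so V_u = 1.6549
Node d (S = 19): continuation = e^(−0.01)·[0.2402·2.2000 + 0.7598·6.9500] = 5.7512; exercise value = 6.0000 > continuation, so V_d = 6.0000 (exercise)
Node 0 (S = 20): continuation = e^(−0.01)·[0.2402·1.6549 + 0.7598·6.0000] = 4.9070; exercise value = 5.0000 > continuation, so V_0 = 5.0000 (exercise)

£5.00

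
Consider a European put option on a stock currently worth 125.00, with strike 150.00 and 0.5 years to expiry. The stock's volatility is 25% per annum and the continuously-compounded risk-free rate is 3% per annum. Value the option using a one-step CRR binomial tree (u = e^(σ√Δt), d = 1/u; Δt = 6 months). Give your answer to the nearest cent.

22.77

CRR parameters: u = e^(σ√Δt) = e^(0.25·√0.5) = 1.1934, d = 1/u = 0.8380
Per-period rate: rΔt = 0.03·0.5 = 0.015, so R = e^0.015 = 1.0151
Risk-neutral probability p = (e^0.015 − 0.8380)/(1.1934 − 0.8380) = 0.1771/0.3554 = 0.4984
Terminal stock prices: S_u = 149.2, S_d = 104.7
Terminal payoffs (K − S): max(0.8294, 0) = 0.8294, max(45.25, 0) = 45.25
Node 0 (S = 125): V_0 = e^(−0.015)·[0.4984·0.8294 + 0.5016·45.2541] = 22.7668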